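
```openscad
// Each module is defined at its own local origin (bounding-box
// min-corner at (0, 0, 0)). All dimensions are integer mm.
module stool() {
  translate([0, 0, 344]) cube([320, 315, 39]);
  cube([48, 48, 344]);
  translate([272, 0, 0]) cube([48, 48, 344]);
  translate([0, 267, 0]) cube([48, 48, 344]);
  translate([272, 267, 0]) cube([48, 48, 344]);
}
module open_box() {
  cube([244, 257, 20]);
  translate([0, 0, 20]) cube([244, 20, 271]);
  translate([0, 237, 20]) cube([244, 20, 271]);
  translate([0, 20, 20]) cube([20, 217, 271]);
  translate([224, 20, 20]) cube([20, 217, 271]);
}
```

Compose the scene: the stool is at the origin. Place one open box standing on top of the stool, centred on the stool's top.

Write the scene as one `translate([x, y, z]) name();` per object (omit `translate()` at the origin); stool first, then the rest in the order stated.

stool();
translate([38, 29, 383]) open_box();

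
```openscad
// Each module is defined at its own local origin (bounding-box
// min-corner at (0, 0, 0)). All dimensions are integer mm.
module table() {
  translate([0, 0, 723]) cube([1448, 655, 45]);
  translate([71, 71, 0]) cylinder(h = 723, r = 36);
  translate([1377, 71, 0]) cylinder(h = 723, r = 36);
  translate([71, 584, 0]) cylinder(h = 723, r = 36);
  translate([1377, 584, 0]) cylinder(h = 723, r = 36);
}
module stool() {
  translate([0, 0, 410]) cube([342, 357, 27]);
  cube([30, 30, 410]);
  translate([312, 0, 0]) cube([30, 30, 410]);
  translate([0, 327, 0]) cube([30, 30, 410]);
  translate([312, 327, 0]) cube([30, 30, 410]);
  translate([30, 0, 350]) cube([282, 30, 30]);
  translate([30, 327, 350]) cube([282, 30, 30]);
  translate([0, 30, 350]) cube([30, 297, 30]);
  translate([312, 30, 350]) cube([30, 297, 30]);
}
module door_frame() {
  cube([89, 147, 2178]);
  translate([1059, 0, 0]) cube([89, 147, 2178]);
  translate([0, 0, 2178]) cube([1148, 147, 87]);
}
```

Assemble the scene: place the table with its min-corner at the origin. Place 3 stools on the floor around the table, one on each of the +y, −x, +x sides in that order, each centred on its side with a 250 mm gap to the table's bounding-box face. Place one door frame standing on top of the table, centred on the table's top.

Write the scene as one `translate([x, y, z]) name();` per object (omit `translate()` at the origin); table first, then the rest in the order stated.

table();
translate([553, 905, 0]) stool();
translate([-592, 149, 0]) stool();
translate([1698, 149, 0]) stool();
translate([150, 254, 768]) door_frame();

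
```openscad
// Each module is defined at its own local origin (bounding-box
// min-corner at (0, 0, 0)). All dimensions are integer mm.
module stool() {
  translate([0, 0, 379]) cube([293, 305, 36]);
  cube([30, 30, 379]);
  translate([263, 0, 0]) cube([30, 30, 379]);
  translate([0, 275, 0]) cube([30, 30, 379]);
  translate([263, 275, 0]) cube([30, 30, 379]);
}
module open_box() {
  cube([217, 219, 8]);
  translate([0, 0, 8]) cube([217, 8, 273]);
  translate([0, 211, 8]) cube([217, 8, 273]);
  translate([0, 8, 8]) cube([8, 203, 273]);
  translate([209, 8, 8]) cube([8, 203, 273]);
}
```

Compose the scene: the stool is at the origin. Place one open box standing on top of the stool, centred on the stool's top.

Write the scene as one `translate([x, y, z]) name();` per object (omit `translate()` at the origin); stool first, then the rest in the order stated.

stool();
translate([38, 43, 415]) open_box();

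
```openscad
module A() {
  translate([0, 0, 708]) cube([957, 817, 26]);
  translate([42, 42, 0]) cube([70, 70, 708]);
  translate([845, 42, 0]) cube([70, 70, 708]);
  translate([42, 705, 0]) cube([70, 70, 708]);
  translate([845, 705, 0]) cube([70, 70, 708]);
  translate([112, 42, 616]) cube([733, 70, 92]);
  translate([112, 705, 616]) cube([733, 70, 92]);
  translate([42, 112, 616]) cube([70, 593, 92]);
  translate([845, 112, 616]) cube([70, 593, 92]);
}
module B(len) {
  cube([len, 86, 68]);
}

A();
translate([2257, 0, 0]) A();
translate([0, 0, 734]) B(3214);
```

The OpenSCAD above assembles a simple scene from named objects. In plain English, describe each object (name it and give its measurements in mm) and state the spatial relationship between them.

A is a rectangular dining table. The top is 957×817×26 mm with its upper surface at z = 734 mm. It stands on four 70×70 mm square legs, each inset 42 mm from the nearest pair of top edges, running from the floor to the underside of the top. Four apron rails, 70 mm thick and 92 mm tall, run between adjacent legs with their top edges flush with the underside of the top and their outer faces flush with the legs' outer faces.

B is a rectangular beam 3214 mm long (x), 86 mm deep (y), 68 mm thick (z).

The beam spans the tops of two tables placed 1300 mm apart, resting at z = 734 mm.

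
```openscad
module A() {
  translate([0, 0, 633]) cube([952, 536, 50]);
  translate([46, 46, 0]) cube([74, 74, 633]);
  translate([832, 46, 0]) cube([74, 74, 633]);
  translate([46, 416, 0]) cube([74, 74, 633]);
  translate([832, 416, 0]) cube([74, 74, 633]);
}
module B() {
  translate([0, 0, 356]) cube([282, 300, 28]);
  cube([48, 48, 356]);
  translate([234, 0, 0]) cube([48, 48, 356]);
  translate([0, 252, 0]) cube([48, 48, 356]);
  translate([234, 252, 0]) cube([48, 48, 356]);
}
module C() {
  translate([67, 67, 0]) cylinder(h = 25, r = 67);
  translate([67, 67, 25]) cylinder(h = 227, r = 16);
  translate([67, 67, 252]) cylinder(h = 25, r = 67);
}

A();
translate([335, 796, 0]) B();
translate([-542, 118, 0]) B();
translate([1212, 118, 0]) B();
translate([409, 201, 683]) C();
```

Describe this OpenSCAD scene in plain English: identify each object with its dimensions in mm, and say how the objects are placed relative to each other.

A is a table: top 952 mm (x) × 536 mm (y), 50 mm thick, upper face at z = 683 mm, on four 74×74 mm square legs, each inset 46 mm from the nearest pair of top edges, running from z = 0 to the bottom of the top.

B is a simple wooden stool: a rectangular seat 282 mm (x) by 300 mm (y), 28 mm thick, top face at z = 384 mm, on four square legs, each 48×48 mm in cross-section. The legs rest on z = 0, each flush with a corner of the seat.

C is a spool: two coaxial disc flanges of radius 67 mm and thickness 25 mm, joined by a core cylinder of radius 16 mm and height 227 mm. The lower flange rests on z = 0 and the three cylinders share a vertical axis.

Three stools sit around the table at the +y, −x, +x sides. The spool is on top of the table, centred.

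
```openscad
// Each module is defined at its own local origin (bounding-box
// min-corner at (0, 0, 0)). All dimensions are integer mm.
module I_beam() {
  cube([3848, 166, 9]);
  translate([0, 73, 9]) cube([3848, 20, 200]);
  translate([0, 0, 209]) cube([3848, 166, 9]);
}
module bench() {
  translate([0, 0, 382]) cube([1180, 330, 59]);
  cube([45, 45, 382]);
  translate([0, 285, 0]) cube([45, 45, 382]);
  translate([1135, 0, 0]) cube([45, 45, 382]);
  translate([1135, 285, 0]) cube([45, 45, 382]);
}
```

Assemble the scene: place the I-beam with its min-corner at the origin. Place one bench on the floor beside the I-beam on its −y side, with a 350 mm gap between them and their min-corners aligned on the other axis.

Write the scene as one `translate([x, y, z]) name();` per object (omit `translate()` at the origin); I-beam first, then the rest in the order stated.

I_beam();
translate([0, -680, 0]) bench();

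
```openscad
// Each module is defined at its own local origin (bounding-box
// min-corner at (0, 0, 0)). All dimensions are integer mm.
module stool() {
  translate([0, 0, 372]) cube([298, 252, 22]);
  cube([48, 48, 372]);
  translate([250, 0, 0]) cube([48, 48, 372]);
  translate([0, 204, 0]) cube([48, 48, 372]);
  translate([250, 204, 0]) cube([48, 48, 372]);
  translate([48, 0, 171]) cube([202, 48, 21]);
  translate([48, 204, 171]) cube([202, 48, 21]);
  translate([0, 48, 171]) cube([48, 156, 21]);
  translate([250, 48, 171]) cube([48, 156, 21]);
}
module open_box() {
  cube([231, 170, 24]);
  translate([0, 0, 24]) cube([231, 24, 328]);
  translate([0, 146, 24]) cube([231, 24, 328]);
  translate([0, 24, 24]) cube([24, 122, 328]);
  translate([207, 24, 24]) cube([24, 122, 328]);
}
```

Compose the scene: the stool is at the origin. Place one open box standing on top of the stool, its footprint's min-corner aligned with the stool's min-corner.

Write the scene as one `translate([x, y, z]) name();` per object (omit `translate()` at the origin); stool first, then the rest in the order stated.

stool();
translate([0, 0, 394]) open_box();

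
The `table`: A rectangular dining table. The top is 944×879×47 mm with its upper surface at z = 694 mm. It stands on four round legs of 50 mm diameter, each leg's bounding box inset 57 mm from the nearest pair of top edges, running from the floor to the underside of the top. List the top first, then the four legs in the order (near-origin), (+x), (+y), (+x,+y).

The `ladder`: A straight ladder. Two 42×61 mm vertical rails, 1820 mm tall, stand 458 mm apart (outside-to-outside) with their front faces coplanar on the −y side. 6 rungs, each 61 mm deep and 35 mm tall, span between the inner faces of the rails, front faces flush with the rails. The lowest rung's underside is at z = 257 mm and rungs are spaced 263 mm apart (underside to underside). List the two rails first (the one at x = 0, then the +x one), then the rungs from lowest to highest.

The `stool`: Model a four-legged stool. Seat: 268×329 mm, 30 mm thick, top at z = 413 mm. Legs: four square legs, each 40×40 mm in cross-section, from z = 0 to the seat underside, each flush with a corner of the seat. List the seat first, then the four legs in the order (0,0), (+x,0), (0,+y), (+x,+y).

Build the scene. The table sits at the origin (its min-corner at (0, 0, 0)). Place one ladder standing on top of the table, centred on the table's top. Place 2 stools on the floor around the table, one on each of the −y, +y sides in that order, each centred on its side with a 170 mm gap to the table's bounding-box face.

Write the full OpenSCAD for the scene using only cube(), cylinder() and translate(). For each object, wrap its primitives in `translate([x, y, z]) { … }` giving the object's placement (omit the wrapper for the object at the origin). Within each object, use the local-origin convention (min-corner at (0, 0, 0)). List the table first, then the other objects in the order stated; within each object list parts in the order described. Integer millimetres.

translate([0, 0, 647]) cube([944, 879, 47]);
translate([82, 82, 0]) cylinder(h = 647, r = 25);
translate([862, 82, 0]) cylinder(h = 647, r = 25);
translate([82, 797, 0]) cylinder(h = 647, r = 25);
translate([862, 797, 0]) cylinder(h = 647, r = 25);
translate([243, 409, 694]) {
  cube([42, 61, 1820]);
  translate([416, 0, 0]) cube([42, 61, 1820]);
  translate([42, 0, 257]) cube([374, 61, 35]);
  translate([42, 0, 520]) cube([374, 61, 35]);
  translate([42, 0, 783]) cube([374, 61, 35]);
  translate([42, 0, 1046]) cube([374, 61, 35]);
  translate([42, 0, 1309]) cube([374, 61, 35]);
  translate([42, 0, 1572]) cube([374, 61, 35]);
}
translate([338, -499, 0]) {
  translate([0, 0, 383]) cube([268, 329, 30]);
  cube([40, 40, 383]);
  translate([228, 0, 0]) cube([40, 40, 383]);
  translate([0, 289, 0]) cube([40, 40, 383]);
  translate([228, 289, 0]) cube([40, 40, 383]);
}
translate([338, 1049, 0]) {
  translate([0, 0, 383]) cube([268, 329, 30]);
  cube([40, 40, 383]);
  translate([228, 0, 0]) cube([40, 40, 383]);
  translate([0, 289, 0]) cube([40, 40, 383]);
  translate([228, 289, 0]) cube([40, 40, 383]);
}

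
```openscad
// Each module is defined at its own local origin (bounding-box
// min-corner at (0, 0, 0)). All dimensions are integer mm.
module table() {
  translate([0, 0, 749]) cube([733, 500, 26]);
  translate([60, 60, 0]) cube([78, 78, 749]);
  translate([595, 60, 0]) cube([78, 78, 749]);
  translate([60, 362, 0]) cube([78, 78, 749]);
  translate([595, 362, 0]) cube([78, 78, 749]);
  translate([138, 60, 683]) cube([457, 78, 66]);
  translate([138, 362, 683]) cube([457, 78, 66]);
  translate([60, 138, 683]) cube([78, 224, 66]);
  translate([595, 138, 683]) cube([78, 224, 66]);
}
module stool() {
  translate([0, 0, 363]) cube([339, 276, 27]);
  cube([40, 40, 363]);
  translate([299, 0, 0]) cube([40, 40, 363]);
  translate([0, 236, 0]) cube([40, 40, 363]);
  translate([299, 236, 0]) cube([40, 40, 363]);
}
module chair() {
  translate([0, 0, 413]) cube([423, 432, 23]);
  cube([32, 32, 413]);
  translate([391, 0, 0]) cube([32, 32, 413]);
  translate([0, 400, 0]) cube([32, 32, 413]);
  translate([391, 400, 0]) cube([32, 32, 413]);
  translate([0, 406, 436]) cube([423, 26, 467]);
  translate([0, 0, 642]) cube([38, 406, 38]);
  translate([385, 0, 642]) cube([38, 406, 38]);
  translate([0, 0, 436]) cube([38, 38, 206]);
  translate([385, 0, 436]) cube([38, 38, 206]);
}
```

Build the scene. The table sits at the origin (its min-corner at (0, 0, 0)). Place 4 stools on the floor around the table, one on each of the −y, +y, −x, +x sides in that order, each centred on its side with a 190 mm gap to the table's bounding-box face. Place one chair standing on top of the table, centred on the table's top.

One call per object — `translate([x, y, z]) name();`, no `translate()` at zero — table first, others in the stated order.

table();
translate([197, -466, 0]) stool();
translate([197, 690, 0]) stool();
translate([-529, 112, 0]) stool();
translate([923, 112, 0]) stool();
translate([155, 34, 775]) chair();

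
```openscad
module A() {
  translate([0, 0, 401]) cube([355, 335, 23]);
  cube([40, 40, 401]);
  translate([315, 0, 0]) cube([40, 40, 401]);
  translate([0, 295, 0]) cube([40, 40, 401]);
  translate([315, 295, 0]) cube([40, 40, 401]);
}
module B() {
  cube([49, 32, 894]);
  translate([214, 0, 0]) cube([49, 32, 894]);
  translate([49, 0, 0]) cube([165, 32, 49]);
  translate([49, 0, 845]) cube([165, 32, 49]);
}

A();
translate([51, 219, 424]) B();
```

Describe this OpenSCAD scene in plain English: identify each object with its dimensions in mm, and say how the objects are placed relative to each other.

A is a four-legged stool. The seat is 355×335 mm, 23 mm thick, top at z = 424 mm. It stands on four square legs, each 40×40 mm in cross-section, from z = 0 to the seat underside, each flush with a corner of the seat.

B is a rectangular picture frame lying in the x–z plane (depth along y). The opening is 165 mm wide (x) by 796 mm tall (z), surrounded by a border 49 mm wide on all four sides. The frame is 32 mm deep and is made of two full-height vertical stiles with two horizontal rails fitted between them.

The picture frame is on top of the stool.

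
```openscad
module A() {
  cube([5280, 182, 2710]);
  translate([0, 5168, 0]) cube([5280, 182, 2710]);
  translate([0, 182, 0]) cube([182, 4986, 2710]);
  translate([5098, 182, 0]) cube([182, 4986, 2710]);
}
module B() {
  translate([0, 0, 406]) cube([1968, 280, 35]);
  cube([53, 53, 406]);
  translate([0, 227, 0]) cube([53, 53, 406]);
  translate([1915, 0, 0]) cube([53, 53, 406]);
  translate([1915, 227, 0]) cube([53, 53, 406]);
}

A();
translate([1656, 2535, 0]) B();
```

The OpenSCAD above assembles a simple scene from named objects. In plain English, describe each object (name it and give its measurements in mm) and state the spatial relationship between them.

A is a box-shaped house frame (walls only): outside footprint 5280×5350 mm, wall height 2710 mm, wall thickness 182 mm. The two y-facing walls run the full x-width; the two x-facing walls fit between the inner faces of the y-facing walls.

B is a long wooden bench with a 1968 mm (x) × 280 mm (y) seat, 35 mm thick, its top surface 441 mm above the floor. Four 53 mm square legs at the seat corners, flush with the edges, run from z = 0 to the seat underside.

The bench sits inside the house frame, centred.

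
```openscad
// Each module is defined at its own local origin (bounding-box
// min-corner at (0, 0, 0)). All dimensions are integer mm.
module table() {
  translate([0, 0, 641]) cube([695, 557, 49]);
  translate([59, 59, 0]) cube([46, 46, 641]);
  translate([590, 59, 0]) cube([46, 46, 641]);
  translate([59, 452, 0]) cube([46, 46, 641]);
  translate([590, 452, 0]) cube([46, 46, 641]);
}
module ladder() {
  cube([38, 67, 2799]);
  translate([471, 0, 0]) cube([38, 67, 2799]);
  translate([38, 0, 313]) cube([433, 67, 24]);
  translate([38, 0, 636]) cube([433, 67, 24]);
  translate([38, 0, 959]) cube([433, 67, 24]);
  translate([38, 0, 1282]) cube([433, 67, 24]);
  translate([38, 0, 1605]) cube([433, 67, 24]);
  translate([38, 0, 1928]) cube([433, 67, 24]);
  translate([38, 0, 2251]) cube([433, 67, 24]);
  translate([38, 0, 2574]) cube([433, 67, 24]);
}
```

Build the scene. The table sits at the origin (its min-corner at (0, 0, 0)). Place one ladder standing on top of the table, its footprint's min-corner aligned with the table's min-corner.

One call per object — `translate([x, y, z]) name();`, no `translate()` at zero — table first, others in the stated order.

table();
translate([0, 0, 690]) ladder();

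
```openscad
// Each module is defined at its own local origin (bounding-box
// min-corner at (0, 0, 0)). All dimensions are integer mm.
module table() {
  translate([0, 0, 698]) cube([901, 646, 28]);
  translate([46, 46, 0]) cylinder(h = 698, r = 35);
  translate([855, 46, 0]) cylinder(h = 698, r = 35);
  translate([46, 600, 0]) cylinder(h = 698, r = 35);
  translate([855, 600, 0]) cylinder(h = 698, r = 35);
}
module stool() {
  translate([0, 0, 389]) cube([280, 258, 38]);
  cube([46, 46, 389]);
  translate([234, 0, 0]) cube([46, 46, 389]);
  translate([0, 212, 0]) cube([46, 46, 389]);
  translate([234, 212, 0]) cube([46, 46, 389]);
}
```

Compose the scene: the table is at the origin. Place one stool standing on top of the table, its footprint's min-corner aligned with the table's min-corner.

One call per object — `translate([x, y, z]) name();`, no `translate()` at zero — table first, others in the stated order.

table();
translate([0, 0, 726]) stool();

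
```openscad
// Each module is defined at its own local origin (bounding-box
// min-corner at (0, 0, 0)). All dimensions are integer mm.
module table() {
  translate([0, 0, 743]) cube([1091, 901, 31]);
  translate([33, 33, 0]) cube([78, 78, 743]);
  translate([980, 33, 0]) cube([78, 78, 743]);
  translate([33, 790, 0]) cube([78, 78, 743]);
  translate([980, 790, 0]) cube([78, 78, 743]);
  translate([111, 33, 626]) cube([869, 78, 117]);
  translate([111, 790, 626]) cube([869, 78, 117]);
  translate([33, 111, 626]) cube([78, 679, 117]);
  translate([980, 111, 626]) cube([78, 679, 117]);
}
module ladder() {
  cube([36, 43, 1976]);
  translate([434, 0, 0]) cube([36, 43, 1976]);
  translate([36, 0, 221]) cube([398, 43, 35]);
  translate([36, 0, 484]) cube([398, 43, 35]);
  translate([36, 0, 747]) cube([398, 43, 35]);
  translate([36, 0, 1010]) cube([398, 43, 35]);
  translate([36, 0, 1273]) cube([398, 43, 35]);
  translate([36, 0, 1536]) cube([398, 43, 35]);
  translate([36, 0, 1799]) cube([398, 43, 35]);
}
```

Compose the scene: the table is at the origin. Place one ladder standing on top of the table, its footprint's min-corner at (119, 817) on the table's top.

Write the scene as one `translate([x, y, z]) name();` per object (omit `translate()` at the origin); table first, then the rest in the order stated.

table();
translate([119, 817, 774]) ladder();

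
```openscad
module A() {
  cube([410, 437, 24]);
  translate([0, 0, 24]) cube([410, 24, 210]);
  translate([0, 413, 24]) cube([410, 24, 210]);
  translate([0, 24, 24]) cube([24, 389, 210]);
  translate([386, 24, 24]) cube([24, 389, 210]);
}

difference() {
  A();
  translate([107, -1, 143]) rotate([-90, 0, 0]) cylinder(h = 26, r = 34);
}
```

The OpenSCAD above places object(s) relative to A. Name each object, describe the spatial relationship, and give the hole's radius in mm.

A is an open box. The open box has a circular hole through its front wall. The hole's radius is 34 mm.

The subtracted cylinder has r = 34 mm.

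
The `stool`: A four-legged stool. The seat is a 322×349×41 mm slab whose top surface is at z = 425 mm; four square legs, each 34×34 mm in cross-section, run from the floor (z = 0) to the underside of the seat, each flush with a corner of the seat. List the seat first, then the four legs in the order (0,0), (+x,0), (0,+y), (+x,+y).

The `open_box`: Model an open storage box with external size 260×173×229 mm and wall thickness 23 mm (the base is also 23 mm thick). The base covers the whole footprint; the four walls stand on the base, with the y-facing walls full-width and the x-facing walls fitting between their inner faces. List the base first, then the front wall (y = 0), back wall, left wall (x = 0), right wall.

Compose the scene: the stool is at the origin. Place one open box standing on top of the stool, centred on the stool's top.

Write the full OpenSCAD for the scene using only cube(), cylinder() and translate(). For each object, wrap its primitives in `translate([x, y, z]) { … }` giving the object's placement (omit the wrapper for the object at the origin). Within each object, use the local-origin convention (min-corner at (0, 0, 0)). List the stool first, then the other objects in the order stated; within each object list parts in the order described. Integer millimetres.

translate([0, 0, 384]) cube([322, 349, 41]);
cube([34, 34, 384]);
translate([288, 0, 0]) cube([34, 34, 384]);
translate([0, 315, 0]) cube([34, 34, 384]);
translate([288, 315, 0]) cube([34, 34, 384]);
translate([31, 88, 425]) {
  cube([260, 173, 23]);
  translate([0, 0, 23]) cube([260, 23, 206]);
  translate([0, 150, 23]) cube([260, 23, 206]);
  translate([0, 23, 23]) cube([23, 127, 206]);
  translate([237, 23, 23]) cube([23, 127, 206]);
}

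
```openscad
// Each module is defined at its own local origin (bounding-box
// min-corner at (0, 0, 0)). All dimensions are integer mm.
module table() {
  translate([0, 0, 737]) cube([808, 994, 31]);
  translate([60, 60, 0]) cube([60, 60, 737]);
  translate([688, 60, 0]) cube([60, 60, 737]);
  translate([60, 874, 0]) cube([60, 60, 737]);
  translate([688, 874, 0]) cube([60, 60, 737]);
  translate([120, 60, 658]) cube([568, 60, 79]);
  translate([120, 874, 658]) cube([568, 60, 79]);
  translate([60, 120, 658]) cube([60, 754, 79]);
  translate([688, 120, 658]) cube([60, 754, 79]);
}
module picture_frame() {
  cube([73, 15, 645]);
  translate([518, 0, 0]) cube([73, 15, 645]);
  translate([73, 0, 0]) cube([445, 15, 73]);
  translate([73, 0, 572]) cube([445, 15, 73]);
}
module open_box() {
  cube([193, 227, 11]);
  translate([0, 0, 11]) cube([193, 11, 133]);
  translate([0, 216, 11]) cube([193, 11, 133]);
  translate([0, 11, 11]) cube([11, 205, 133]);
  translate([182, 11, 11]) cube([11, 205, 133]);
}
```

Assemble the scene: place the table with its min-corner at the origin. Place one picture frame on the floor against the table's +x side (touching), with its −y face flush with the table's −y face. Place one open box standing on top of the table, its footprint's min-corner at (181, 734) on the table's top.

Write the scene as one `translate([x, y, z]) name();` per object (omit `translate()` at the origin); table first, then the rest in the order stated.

table();
translate([808, 0, 0]) picture_frame();
translate([181, 734, 768]) open_box();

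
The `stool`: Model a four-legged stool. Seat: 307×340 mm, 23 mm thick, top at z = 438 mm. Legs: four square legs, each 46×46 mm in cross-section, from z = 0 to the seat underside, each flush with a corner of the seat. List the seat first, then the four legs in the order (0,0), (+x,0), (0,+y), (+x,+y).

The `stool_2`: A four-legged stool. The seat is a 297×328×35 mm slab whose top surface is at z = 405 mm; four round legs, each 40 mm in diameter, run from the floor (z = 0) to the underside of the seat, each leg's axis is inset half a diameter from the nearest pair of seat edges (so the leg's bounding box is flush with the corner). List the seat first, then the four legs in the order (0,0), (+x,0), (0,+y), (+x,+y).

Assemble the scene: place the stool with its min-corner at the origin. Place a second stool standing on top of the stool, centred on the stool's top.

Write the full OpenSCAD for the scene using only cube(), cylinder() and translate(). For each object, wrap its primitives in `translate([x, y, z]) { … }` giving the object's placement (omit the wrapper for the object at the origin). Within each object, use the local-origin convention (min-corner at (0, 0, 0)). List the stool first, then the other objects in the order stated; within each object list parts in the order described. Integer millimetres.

translate([0, 0, 415]) cube([307, 340, 23]);
cube([46, 46, 415]);
translate([261, 0, 0]) cube([46, 46, 415]);
translate([0, 294, 0]) cube([46, 46, 415]);
translate([261, 294, 0]) cube([46, 46, 415]);
translate([5, 6, 438]) {
  translate([0, 0, 370]) cube([297, 328, 35]);
  translate([20, 20, 0]) cylinder(h = 370, r = 20);
  translate([277, 20, 0]) cylinder(h = 370, r = 20);
  translate([20, 308, 0]) cylinder(h = 370, r = 20);
  translate([277, 308, 0]) cylinder(h = 370, r = 20);
}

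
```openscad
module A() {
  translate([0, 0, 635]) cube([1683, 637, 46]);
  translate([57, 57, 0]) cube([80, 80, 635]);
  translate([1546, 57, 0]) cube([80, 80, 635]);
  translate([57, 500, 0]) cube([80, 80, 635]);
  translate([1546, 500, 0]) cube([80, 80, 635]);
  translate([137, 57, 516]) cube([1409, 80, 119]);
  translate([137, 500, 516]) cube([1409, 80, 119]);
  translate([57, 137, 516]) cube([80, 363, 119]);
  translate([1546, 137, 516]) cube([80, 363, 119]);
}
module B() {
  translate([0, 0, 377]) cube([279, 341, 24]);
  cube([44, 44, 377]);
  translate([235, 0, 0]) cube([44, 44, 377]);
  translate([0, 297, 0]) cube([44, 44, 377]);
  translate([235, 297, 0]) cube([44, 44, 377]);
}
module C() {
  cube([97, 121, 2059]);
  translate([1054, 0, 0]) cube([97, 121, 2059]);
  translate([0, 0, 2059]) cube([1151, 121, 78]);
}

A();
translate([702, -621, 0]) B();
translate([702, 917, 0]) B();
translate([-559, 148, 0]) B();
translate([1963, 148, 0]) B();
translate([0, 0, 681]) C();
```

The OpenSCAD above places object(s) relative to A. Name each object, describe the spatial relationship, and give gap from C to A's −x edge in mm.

A is a table. B is a stool. C is a door frame. Four stools sit around the table at the −y, +y, −x, +x sides. The door frame is on top of the table. The gap from the door frame to the table's −x edge is 0 mm.

The door frame's min-x is at 0; the table's min-x is 0; gap = 0 mm.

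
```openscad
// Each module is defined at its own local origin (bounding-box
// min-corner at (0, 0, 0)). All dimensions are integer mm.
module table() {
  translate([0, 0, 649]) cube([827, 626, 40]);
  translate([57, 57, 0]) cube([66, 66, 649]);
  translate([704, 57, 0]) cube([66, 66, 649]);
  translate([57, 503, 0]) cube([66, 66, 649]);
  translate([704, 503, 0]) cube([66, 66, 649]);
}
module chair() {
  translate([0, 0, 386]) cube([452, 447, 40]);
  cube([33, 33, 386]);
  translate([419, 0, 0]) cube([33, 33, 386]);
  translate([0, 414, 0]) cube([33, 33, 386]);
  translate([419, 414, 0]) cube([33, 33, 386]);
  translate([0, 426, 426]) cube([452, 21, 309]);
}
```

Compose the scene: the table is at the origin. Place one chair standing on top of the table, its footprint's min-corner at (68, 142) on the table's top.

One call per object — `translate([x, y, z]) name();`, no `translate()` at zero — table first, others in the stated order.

table();
translate([68, 142, 689]) chair();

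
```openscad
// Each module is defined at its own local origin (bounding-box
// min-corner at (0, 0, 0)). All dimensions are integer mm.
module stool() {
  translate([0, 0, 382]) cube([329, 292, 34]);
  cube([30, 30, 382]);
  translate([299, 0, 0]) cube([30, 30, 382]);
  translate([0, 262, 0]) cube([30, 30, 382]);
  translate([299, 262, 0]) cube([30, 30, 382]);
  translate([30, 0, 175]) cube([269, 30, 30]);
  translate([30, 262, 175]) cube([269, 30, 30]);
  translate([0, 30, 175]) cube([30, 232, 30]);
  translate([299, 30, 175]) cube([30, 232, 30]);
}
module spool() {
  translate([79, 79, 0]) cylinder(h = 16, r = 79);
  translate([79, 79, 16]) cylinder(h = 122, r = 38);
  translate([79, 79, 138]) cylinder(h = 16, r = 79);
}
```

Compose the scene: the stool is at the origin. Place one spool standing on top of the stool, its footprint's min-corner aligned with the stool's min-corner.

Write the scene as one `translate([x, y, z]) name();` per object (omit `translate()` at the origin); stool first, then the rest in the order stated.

stool();
translate([0, 0, 416]) spool();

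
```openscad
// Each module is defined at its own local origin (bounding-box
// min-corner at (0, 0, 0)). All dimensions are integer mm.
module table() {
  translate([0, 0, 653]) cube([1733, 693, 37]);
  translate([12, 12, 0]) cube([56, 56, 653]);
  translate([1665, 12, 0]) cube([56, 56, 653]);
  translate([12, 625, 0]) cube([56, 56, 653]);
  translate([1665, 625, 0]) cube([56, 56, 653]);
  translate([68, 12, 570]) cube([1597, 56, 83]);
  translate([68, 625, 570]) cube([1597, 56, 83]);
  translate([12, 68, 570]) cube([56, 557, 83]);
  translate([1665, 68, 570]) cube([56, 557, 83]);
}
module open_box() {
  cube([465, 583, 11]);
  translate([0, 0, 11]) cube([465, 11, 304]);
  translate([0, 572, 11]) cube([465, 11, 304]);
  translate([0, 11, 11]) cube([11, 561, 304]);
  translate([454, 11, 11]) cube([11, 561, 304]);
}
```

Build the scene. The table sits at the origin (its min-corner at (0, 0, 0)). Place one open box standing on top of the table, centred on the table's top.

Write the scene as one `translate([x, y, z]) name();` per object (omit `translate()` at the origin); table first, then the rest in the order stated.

table();
translate([634, 55, 690]) open_box();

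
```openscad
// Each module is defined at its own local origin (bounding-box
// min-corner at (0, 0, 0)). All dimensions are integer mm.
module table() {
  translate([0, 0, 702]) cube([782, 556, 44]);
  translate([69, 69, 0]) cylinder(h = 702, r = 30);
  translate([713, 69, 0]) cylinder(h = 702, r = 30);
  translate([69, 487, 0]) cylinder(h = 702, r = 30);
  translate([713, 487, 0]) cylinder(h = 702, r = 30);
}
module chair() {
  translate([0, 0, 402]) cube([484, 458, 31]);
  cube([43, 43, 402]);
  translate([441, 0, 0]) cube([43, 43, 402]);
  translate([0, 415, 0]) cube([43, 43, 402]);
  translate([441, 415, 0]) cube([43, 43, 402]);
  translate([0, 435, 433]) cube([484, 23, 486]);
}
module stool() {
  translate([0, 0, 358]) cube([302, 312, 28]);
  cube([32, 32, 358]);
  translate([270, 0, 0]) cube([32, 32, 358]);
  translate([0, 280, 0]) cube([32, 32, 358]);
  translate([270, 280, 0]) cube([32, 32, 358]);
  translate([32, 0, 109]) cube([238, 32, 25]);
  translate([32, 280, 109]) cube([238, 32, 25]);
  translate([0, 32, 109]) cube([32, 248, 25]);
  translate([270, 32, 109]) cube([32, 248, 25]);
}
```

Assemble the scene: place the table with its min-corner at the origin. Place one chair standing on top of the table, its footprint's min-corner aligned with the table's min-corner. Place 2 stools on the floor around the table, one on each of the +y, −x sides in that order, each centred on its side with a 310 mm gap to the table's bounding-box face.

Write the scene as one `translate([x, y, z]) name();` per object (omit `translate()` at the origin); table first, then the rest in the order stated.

table();
translate([0, 0, 746]) chair();
translate([240, 866, 0]) stool();
translate([-612, 122, 0]) stool();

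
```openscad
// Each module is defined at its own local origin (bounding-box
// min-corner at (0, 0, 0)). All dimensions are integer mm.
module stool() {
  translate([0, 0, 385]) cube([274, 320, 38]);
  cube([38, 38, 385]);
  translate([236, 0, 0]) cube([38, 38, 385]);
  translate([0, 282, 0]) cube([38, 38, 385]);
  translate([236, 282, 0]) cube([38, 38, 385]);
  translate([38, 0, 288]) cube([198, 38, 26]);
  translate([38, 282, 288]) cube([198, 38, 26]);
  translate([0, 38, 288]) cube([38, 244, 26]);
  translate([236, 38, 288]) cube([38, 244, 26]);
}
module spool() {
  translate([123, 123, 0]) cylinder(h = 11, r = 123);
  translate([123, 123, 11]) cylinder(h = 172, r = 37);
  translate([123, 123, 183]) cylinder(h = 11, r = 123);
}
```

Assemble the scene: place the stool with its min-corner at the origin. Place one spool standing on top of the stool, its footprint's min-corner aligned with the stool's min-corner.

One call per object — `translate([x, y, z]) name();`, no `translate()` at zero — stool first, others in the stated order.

stool();
translate([0, 0, 423]) spool();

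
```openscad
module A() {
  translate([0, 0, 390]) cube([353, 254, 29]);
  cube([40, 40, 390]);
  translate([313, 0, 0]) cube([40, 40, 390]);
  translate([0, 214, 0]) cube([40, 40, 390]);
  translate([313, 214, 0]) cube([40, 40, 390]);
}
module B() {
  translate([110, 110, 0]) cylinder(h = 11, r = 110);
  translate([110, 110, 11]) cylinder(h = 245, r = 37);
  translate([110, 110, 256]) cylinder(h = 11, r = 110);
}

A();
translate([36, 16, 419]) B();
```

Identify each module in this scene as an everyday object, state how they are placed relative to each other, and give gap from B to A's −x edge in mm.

A is a stool. B is a spool. The spool is on top of the stool. The gap from the spool to the stool's −x edge is 36 mm.

The spool's min-x is at 36; the stool's min-x is 0; gap = 36 mm.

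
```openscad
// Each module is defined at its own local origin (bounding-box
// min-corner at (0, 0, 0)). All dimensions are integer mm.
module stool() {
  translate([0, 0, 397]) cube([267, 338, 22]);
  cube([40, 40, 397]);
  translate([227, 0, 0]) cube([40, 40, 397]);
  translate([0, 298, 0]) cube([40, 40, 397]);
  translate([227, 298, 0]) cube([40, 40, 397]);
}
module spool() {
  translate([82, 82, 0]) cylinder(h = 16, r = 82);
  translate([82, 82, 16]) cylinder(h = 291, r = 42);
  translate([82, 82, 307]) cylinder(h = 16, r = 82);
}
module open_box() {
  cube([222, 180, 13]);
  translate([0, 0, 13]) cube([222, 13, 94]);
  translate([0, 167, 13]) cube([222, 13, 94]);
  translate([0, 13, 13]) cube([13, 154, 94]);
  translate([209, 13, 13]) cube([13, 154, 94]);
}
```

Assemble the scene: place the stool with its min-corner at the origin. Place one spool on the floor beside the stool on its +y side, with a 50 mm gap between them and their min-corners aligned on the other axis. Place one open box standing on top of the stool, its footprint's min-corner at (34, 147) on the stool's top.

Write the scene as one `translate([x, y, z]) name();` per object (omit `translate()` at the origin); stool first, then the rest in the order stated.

stool();
translate([0, 388, 0]) spool();
translate([34, 147, 419]) open_box();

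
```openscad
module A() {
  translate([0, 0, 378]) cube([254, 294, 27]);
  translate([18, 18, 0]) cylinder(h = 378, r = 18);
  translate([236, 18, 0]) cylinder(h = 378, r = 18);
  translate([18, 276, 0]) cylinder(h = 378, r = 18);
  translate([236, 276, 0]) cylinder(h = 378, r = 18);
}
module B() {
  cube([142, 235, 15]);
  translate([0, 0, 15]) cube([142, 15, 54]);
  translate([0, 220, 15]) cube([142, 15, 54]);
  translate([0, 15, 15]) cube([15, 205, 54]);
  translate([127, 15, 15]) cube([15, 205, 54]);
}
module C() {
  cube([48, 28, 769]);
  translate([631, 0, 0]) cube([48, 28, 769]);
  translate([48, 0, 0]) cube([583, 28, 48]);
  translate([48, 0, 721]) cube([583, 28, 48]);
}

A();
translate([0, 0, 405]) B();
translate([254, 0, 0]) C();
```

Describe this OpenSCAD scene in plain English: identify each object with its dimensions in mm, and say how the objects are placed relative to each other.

A is a four-legged stool. The seat is 254×294 mm, 27 mm thick, top at z = 405 mm. It stands on four round legs, each 36 mm in diameter, from z = 0 to the seat underside, each leg's axis is inset half a diameter from the nearest pair of seat edges (so the leg's bounding box is flush with the corner).

B is an open storage box with external size 142×235×69 mm and wall thickness 15 mm (the base is also 15 mm thick). The base covers the whole footprint; the four walls stand on the base, with the y-facing walls full-width and the x-facing walls fitting between their inner faces.

C is a picture frame with a 583×673 mm rectangular opening (x by z) and a uniform 48 mm border on every side. Frame depth is 28 mm along y. It is built from two vertical stiles running the full outside height and two horizontal rails spanning the gap between the stiles.

The open box is on top of the stool. The picture frame is against the stool's +x side, with their −y faces flush.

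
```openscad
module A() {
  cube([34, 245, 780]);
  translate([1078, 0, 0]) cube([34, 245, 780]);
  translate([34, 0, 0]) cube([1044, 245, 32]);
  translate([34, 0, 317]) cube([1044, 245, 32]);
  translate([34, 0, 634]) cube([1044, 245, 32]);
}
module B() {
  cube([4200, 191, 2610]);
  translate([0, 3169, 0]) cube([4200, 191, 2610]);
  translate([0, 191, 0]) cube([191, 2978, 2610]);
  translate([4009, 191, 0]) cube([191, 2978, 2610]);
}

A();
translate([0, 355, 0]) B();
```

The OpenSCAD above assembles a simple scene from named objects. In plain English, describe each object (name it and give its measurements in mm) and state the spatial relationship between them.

A is a bookshelf 1112 mm wide overall, 245 mm deep and 780 mm tall. The two sides are 34 mm thick vertical panels. 3 horizontal shelves of 32 mm thickness span between the inner faces of the sides; the lowest shelf sits on the floor and shelves are stacked with a clear vertical gap of 285 mm between each pair.

B is a box-shaped house frame (walls only): outside footprint 4200×3360 mm, wall height 2610 mm, wall thickness 191 mm. The two y-facing walls run the full x-width; the two x-facing walls fit between the inner faces of the y-facing walls.

The house frame is on the floor beside the bookshelf on its +y side.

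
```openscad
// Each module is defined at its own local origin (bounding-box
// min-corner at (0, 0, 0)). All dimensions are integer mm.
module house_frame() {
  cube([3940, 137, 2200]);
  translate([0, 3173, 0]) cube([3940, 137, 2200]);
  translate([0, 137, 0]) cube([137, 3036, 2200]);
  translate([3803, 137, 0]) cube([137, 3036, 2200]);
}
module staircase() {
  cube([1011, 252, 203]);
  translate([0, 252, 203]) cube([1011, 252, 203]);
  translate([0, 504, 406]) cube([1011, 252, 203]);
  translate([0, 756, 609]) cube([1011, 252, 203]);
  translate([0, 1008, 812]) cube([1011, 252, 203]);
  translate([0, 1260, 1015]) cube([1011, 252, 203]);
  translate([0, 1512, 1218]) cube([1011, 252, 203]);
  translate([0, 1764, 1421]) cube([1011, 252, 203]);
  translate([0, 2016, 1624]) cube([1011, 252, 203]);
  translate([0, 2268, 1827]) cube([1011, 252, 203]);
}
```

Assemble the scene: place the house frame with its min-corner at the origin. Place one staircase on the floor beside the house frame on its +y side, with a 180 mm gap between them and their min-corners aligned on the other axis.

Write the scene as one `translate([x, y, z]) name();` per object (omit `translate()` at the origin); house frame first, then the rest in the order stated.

house_frame();
translate([0, 3490, 0]) staircase();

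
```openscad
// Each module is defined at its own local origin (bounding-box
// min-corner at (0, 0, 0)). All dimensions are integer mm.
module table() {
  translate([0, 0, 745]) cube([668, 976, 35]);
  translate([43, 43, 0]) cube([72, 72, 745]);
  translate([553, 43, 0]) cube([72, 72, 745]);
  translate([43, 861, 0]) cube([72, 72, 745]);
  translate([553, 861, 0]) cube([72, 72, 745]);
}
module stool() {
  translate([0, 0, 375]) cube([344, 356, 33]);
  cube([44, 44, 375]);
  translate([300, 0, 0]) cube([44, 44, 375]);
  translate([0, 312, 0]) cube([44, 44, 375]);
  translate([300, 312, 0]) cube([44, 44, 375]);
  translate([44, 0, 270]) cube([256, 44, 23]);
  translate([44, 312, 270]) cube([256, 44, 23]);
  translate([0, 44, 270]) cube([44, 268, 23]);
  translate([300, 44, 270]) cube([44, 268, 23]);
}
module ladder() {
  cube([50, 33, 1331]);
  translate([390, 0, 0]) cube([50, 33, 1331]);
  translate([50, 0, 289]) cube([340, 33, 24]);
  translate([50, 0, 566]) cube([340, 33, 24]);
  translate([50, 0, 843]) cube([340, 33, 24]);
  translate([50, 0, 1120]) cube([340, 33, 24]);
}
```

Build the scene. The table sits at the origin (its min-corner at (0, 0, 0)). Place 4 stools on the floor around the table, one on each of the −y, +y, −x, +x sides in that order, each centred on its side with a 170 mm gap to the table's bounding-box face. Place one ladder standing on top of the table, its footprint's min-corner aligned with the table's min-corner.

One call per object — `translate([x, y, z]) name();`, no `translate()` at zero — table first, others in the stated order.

table();
translate([162, -526, 0]) stool();
translate([162, 1146, 0]) stool();
translate([-514, 310, 0]) stool();
translate([838, 310, 0]) stool();
translate([0, 0, 780]) ladder();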